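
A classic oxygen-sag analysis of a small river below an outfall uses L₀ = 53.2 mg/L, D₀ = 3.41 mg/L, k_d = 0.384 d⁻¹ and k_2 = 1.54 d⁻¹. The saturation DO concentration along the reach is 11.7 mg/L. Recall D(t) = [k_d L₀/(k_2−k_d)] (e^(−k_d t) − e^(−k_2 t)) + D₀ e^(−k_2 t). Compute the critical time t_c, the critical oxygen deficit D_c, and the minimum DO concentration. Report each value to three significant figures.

With k_2/k_d = 4.010 and 1 − D₀(k_2−k_d)/(k_d L₀) = 0.8070,
t_c = ln(4.010 × 0.8070) / (1.54 − 0.384) = ln(3.237) / 1.156 = 1.175/1.156 = 1.016 d.
D_c = (k_d/k_2) L₀ e^(−k_d t_c) = (0.384/1.54) × 53.2 × e^(−0.384×1.016) = 0.2494 × 53.2 × 0.6770 = 8.980 mg/L.
Minimum DO = C_s − D_c = 11.7 − 8.980 = 2.720 mg/L.

t_c ≈ 1.02 d; D_c ≈ 8.98 mg/L; min DO ≈ 2.72 mg/L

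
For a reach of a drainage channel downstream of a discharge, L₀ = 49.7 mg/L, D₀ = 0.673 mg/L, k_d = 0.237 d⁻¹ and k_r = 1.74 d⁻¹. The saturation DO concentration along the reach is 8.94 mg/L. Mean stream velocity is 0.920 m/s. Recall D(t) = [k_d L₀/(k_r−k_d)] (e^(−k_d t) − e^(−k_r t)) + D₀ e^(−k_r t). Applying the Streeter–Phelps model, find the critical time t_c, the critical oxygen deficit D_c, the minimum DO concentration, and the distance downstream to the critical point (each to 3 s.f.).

At the critical point dD/dt = 0, so k_d L₀ e^(−k_d t) = k_r D. Substituting D(t) from the Streeter–Phelps equation and solving for t gives
t_c = ln[(k_r/k_d)(1 − D₀(k_r−k_d)/(k_d L₀))] / (k_r−k_d).
Here k_r−k_d = 1.503 d⁻¹ and 1 − D₀(k_r−k_d)/(k_d L₀) = 1 − 0.673×1.503/(0.237×49.7) = 0.9141, so
t_c = ln(7.342 × 0.9141) / 1.503 = 1.904 / 1.503 = 1.267 d.
D_c = (k_d/k_r) L₀ e^(−k_d t_c) = (0.237/1.74) × 49.7 × e^(−0.237×1.267) = 0.1362 × 49.7 × 0.7407 = 5.014 mg/L.
Minimum DO = C_s − D_c = 8.94 − 5.014 = 3.926 mg/L.
x_c = v t_c = 0.920 m/s × 1.267 d × 86400 s/d = 100700 m ≈ 101 km.

t_c ≈ 1.27 d; D_c ≈ 5.01 mg/L; min DO ≈ 3.93 mg/L; x_c ≈ 101 km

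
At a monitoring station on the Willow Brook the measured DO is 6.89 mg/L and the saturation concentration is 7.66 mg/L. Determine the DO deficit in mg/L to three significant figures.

D ≈ 0.770 mg/L

D = C_s − C = 7.66 − 6.89 = 0.770 mg/L.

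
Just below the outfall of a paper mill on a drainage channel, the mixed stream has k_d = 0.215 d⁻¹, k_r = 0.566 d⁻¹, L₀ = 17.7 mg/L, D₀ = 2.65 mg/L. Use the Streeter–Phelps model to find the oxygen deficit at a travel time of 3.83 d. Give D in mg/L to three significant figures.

D ≈ 3.82 mg/L

k_d L₀/(k_r−k_d) = 0.215×17.7/(0.566−0.215) = 3.805/0.3510 = 10.84 mg/L.
e^(−k_d t) = e^(−0.215×3.830) = 0.4389; e^(−k_r t) = e^(−0.566×3.830) = 0.1144.
D = 10.84 × (0.4389 − 0.1144) + 2.65 × 0.1144 = 3.518 + 0.3032 = 3.821 mg/L.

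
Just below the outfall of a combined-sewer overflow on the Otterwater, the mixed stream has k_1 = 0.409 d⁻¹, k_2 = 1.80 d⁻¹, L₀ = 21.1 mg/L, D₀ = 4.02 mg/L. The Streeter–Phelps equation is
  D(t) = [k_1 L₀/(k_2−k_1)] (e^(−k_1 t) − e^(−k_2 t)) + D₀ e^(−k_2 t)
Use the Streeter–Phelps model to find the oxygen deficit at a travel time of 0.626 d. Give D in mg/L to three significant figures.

D ≈ 4.09 mg/L

k_1 L₀/(k_2−k_1) = 0.409×21.1/(1.80−0.409) = 8.630/1.391 = 6.204 mg/L.
e^(−k_1 t) = e^(−0.409×0.6260) = 0.7741; e^(−k_2 t) = e^(−1.80×0.6260) = 0.3241.
D = 6.204 × (0.7741 − 0.3241) + 4.02 × 0.3241 = 2.792 + 1.303 = 4.095 mg/L.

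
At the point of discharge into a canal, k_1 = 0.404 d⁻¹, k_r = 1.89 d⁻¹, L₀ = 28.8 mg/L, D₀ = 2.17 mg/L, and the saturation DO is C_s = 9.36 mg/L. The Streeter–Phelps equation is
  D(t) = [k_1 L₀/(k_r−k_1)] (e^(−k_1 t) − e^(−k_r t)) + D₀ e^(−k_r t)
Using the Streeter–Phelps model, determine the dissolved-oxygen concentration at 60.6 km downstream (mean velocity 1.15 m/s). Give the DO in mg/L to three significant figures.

DO ≈ 5.03 mg/L

Travel time t = x/v = 60.6 km / (1.15 m/s) = 60600 m / 1.15 m/s = 52700 s = 0.6099 d.
k_1 L₀/(k_r−k_1) = 0.404×28.8/(1.89−0.404) = 11.64/1.486 = 7.830 mg/L.
e^(−k_1 t) = e^(−0.404×0.6099) = 0.7816; e^(−k_r t) = e^(−1.89×0.6099) = 0.3158.
D = 7.830 × (0.7816 − 0.3158) + 2.17 × 0.3158 = 3.647 + 0.6852 = 4.333 mg/L.
DO = C_s − D = 9.36 − 4.333 = 5.027 mg/L.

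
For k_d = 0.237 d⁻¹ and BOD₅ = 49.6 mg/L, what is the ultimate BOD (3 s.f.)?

L₀ ≈ 71.4 mg/L

BOD₅ = L₀(1 − e^(−5k_d)) ⇒ L₀ = BOD₅ / (1 − e^(−5×0.237))
= 49.6 / (1 − 0.3057) = 49.6 / 0.6943 = 71.44 mg/L.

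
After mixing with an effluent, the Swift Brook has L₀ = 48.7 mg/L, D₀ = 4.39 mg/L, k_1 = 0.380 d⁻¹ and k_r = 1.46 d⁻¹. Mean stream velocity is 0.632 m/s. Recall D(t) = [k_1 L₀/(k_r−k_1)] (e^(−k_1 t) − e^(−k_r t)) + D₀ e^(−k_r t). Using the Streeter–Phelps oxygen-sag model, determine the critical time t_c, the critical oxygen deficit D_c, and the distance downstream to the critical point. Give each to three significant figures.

t_c ≈ 0.972 d; D_c ≈ 8.76 mg/L; x_c ≈ 53.1 km

At the critical point dD/dt = 0, so k_1 L₀ e^(−k_1 t) = k_r D. Substituting D(t) from the Streeter–Phelps equation and solving for t gives
t_c = ln[(k_r/k_1)(1 − D₀(k_r−k_1)/(k_1 L₀))] / (k_r−k_1).
Here k_r−k_1 = 1.080 d⁻¹ and 1 − D₀(k_r−k_1)/(k_1 L₀) = 1 − 4.39×1.080/(0.380×48.7) = 0.7438, so
t_c = ln(3.842 × 0.7438) / 1.080 = 1.050 / 1.080 = 0.9723 d.
D_c = (k_1/k_r) L₀ e^(−k_1 t_c) = (0.380/1.46) × 48.7 × e^(−0.380×0.9723) = 0.2603 × 48.7 × 0.6911 = 8.760 mg/L.
x_c = v t_c = 0.632 m/s × 0.9723 d × 86400 s/d = 53090 m ≈ 53.1 km.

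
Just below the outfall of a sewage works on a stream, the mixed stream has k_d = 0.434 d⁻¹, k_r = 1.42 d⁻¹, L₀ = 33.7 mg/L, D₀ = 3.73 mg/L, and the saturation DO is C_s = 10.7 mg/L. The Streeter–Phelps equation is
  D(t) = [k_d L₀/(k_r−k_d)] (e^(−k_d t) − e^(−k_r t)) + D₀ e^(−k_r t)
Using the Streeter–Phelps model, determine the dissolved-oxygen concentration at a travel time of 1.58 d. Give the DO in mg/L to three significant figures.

k_d L₀/(k_r−k_d) = 0.434×33.7/(1.42−0.434) = 14.63/0.9860 = 14.83 mg/L.
e^(−k_d t) = e^(−0.434×1.580) = 0.5037; e^(−k_r t) = e^(−1.42×1.580) = 0.1061.
D = 14.83 × (0.5037 − 0.1061) + 3.73 × 0.1061 = 5.899 + 0.3957 = 6.294 mg/L.
DO = C_s − D = 10.7 − 6.294 = 4.406 mg/L.

DO ≈ 4.41 mg/L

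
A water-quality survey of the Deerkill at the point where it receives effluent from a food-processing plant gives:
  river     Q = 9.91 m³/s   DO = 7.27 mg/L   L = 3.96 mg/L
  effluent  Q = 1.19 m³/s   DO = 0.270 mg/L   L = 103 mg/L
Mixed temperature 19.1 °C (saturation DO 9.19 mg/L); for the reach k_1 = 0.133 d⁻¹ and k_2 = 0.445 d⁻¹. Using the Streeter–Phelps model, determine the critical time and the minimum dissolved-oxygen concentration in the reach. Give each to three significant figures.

Mixed DO = (9.91×7.27 + 1.19×0.270)/(9.91+1.19) = 72.37/11.10 = 6.520 mg/L.
Mixed L₀ = (9.91×3.96 + 1.19×103)/(11.10) = 161.8/11.10 = 14.58 mg/L.
Initial deficit D₀ = C_s − DO₀ = 9.19 − 6.520 = 2.670 mg/L.
t_c = (1/0.3120) ln[(0.445/0.133)(1 − 2.670×0.3120/(0.133×14.58))] = 3.205 × ln(1.908) = 2.071 d.
D_c = (0.133/0.445) × 14.58 × e^(−0.133×2.071) = 0.2989 × 14.58 × 0.7593 = 3.308 mg/L.
Minimum DO = 9.19 − 3.308 = 5.882 mg/L.

t_c ≈ 2.07 d; minimum DO ≈ 5.88 mg/L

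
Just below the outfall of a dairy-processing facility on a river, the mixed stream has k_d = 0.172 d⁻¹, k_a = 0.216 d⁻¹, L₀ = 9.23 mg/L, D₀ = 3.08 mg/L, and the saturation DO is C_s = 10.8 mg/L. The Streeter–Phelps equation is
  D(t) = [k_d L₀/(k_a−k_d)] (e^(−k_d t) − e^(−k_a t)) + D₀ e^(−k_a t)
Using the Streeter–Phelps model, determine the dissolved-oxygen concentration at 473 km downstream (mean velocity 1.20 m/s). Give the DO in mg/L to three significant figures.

Travel time t = x/v = 473 km / (1.20 m/s) = 473000 m / 1.20 m/s = 394200 s = 4.562 d.
k_d L₀/(k_a−k_d) = 0.172×9.23/(0.216−0.172) = 1.588/0.04400 = 36.08 mg/L.
e^(−k_d t) = e^(−0.172×4.562) = 0.4563; e^(−k_a t) = e^(−0.216×4.562) = 0.3733.
D = 36.08 × (0.4563 − 0.3733) + 3.08 × 0.3733 = 2.994 + 1.150 = 4.144 mg/L.
DO = C_s − D = 10.8 − 4.144 = 6.656 mg/L.

DO ≈ 6.66 mg/L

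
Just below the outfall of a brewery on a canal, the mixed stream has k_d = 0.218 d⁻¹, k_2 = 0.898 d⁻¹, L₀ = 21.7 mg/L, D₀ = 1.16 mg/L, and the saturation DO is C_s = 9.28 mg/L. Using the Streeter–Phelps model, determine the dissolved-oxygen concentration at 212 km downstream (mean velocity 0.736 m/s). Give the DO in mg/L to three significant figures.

DO ≈ 6.21 mg/L

Travel time t = x/v = 212 km / (0.736 m/s) = 212000 m / 0.736 m/s = 288000 s = 3.334 d.
k_d L₀/(k_2−k_d) = 0.218×21.7/(0.898−0.218) = 4.731/0.6800 = 6.957 mg/L.
e^(−k_d t) = e^(−0.218×3.334) = 0.4835; e^(−k_2 t) = e^(−0.898×3.334) = 0.05010.
D = 6.957 × (0.4835 − 0.05010) + 1.16 × 0.05010 = 3.015 + 0.05811 = 3.073 mg/L.
DO = C_s − D = 9.28 − 3.073 = 6.207 mg/L.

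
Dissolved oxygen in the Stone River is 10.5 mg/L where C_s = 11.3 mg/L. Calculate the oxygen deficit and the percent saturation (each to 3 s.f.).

D ≈ 0.800 mg/L; 92.9 % saturation

D = C_s − C = 11.3 − 10.5 = 0.800 mg/L.
% saturation = 10.5/11.3 × 100 = 92.9 %.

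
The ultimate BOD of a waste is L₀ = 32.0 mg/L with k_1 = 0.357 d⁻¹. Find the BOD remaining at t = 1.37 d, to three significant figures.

L_t = L₀ e^(−k_1 t) = 32.0 × e^(−0.357×1.37) = 32.0 × 0.6132 = 19.62 mg/L.

L ≈ 19.6 mg/L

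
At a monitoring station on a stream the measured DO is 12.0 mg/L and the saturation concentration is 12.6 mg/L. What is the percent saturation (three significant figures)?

95.2 % saturation

% saturation = C/C_s × 100 = 12.0/12.6 × 100 = 95.2 %.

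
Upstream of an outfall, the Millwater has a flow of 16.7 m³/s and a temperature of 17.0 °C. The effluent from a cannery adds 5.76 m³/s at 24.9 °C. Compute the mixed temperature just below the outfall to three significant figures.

19.0 °C

Flow-weighted mixing: C = (Q_r C_r + Q_w C_w)/(Q_r + Q_w)
= (16.7×17.0 + 5.76×24.9)/(16.7 + 5.76) = 427.3/22.46 = 19.03 °C.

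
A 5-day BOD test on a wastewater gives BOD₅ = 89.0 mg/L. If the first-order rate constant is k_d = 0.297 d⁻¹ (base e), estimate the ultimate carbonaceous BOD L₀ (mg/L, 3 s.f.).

L₀ ≈ 115 mg/L

BOD₅ = L₀(1 − e^(−5k_d)) ⇒ L₀ = BOD₅ / (1 − e^(−5×0.297))
= 89.0 / (1 − 0.2265) = 89.0 / 0.7735 = 115.1 mg/L.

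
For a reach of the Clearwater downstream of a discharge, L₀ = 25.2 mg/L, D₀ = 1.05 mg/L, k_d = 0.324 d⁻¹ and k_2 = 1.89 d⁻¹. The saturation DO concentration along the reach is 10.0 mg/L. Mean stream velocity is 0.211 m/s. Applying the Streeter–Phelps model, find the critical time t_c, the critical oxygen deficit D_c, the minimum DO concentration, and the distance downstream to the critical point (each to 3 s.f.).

t_c ≈ 0.983 d; D_c ≈ 3.14 mg/L; min DO ≈ 6.86 mg/L; x_c ≈ 17.9 km

At the critical point dD/dt = 0, so k_d L₀ e^(−k_d t) = k_2 D. Substituting D(t) from the Streeter–Phelps equation and solving for t gives
t_c = ln[(k_2/k_d)(1 − D₀(k_2−k_d)/(k_d L₀))] / (k_2−k_d).
Here k_2−k_d = 1.566 d⁻¹ and 1 − D₀(k_2−k_d)/(k_d L₀) = 1 − 1.05×1.566/(0.324×25.2) = 0.7986, so
t_c = ln(5.833 × 0.7986) / 1.566 = 1.539 / 1.566 = 0.9826 d.
L(t_c) = L₀ e^(−k_d t_c) = 25.2 × 0.7273 = 18.33 mg/L, and at the critical point k_2 D_c = k_d L, so D_c = (0.324/1.89) × 18.33 = 3.142 mg/L.
Minimum DO = C_s − D_c = 10.0 − 3.142 = 6.858 mg/L.
x_c = v t_c = 0.211 m/s × 0.9826 d × 86400 s/d = 17910 m ≈ 17.9 km.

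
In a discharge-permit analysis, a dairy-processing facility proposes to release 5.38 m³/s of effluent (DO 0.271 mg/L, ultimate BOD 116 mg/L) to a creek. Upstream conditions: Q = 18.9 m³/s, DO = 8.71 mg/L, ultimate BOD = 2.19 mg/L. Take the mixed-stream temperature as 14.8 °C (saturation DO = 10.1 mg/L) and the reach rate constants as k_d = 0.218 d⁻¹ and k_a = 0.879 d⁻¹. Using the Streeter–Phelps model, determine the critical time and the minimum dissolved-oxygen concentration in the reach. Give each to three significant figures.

Mixed DO = (18.9×8.71 + 5.38×0.271)/(18.9+5.38) = 166.1/24.28 = 6.840 mg/L.
Mixed L₀ = (18.9×2.19 + 5.38×116)/(24.28) = 665.5/24.28 = 27.41 mg/L.
Initial deficit D₀ = C_s − DO₀ = 10.1 − 6.840 = 3.260 mg/L.
t_c = (1/0.6610) ln[(0.879/0.218)(1 − 3.260×0.6610/(0.218×27.41))] = 1.513 × ln(2.578) = 1.433 d.
D_c = (0.218/0.879) × 27.41 × e^(−0.218×1.433) = 0.2480 × 27.41 × 0.7317 = 4.974 mg/L.
Minimum DO = 10.1 − 4.974 = 5.126 mg/L.

t_c ≈ 1.43 d; minimum DO ≈ 5.13 mg/L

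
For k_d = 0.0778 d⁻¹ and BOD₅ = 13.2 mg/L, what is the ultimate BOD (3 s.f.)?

L₀ ≈ 41.0 mg/L

BOD₅ = L₀(1 − e^(−5k_d)) ⇒ L₀ = BOD₅ / (1 − e^(−5×0.0778))
= 13.2 / (1 − 0.6777) = 13.2 / 0.3223 = 40.96 mg/L.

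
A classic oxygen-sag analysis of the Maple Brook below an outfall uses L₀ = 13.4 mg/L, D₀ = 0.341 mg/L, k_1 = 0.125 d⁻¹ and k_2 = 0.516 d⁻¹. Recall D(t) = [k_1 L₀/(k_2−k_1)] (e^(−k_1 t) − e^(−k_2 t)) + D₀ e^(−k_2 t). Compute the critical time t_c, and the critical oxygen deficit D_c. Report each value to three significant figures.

t_c ≈ 3.41 d; D_c ≈ 2.12 mg/L

With k_2/k_1 = 4.128 and 1 − D₀(k_2−k_1)/(k_1 L₀) = 0.9204,
t_c = ln(4.128 × 0.9204) / (0.516 − 0.125) = ln(3.799) / 0.3910 = 1.335/0.3910 = 3.414 d.
L(t_c) = L₀ e^(−k_1 t_c) = 13.4 × 0.6526 = 8.745 mg/L, and at the critical point k_2 D_c = k_1 L, so D_c = (0.125/0.516) × 8.745 = 2.119 mg/L.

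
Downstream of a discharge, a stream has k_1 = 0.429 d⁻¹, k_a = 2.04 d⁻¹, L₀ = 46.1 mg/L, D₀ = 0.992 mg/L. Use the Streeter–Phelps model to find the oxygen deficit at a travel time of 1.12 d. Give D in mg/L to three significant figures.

k_1 L₀/(k_a−k_1) = 0.429×46.1/(2.04−0.429) = 19.78/1.611 = 12.28 mg/L.
e^(−k_1 t) = e^(−0.429×1.120) = 0.6185; e^(−k_a t) = e^(−2.04×1.120) = 0.1018.
D = 12.28 × (0.6185 − 0.1018) + 0.992 × 0.1018 = 6.343 + 0.1010 = 6.444 mg/L.

D ≈ 6.44 mg/L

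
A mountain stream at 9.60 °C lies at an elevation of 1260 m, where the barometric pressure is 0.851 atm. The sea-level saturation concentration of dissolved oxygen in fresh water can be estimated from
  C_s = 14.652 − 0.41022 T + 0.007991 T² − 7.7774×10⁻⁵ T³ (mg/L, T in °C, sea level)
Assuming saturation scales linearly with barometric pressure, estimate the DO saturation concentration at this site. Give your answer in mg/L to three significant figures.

At sea level: C_s = 14.652 − 0.41022×9.60 + 0.007991×9.60² − 7.7774×10⁻⁵×9.60³ = 11.38 mg/L.
Pressure correction: C_s' = 11.38 × 0.851 = 9.686 mg/L.

C_s ≈ 9.69 mg/L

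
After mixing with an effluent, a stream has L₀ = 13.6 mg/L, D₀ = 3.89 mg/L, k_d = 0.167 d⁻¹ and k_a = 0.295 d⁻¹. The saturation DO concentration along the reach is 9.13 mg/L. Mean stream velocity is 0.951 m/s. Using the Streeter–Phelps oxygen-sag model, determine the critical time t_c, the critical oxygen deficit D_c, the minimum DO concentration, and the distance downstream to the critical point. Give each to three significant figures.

With k_a/k_d = 1.766 and 1 − D₀(k_a−k_d)/(k_d L₀) = 0.7808,
t_c = ln(1.766 × 0.7808) / (0.295 − 0.167) = ln(1.379) / 0.1280 = 0.3215/0.1280 = 2.512 d.
D_c = (k_d/k_a) L₀ e^(−k_d t_c) = (0.167/0.295) × 13.6 × e^(−0.167×2.512) = 0.5661 × 13.6 × 0.6574 = 5.061 mg/L.
Minimum DO = C_s − D_c = 9.13 − 5.061 = 4.069 mg/L.
x_c = v t_c = 0.951 m/s × 2.512 d × 86400 s/d = 206400 m ≈ 206 km.

t_c ≈ 2.51 d; D_c ≈ 5.06 mg/L; min DO ≈ 4.07 mg/L; x_c ≈ 206 km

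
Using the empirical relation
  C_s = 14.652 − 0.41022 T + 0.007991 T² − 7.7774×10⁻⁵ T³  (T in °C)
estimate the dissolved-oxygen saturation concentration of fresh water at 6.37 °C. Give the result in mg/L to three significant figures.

C_s ≈ 12.3 mg/L

C_s = 14.652 − 0.41022×6.37 + 0.007991×6.37² − 7.7774×10⁻⁵×6.37³ = 12.34 mg/L.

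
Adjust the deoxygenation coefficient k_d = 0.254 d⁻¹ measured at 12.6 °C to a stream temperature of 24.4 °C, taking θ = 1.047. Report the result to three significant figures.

k_d ≈ 0.437 d⁻¹

k_d(T₂) = k_d(T₁) · θ^(T₂−T₁) = 0.254 × 1.047^(24.4−12.6)
= 0.254 × 1.047^11.8 = 0.254 × 1.719 = 0.4367 d⁻¹.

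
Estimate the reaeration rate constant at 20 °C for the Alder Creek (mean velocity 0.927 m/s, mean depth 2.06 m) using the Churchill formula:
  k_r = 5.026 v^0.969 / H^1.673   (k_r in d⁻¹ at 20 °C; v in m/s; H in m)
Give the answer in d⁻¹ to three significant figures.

k_r = 5.026 × 0.927^0.969 / 2.06^1.673 = 5.026 × 0.9292 / 3.350 = 1.394 d⁻¹.

k_r ≈ 1.39 d⁻¹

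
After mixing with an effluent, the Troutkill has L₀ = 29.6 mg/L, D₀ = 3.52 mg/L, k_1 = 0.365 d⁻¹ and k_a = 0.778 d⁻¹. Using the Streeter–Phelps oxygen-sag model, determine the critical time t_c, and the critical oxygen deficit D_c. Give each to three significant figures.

t_c ≈ 1.48 d; D_c ≈ 8.08 mg/L

t_c = [1/(k_a−k_1)] ln[(k_a/k_1)(1 − D₀(k_a−k_1)/(k_1 L₀))]
= [1/(0.778−0.365)] ln[(0.778/0.365)(1 − 3.52×0.4130/(0.365×29.6))]
= (1/0.4130) ln[2.132 × 0.8654] = 2.421 × ln(1.845) = 2.421 × 0.6123 = 1.483 d.
L(t_c) = L₀ e^(−k_1 t_c) = 29.6 × 0.5821 = 17.23 mg/L, and at the critical point k_a D_c = k_1 L, so D_c = (0.365/0.778) × 17.23 = 8.083 mg/L.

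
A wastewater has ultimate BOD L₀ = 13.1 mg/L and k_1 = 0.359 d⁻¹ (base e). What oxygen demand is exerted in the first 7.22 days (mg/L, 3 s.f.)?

y_t = L₀(1 − e^(−k_1 t)) = 13.1 × (1 − e^(−0.359×7.22))
= 13.1 × (1 − 0.07487) = 13.1 × 0.9251 = 12.12 mg/L.

y ≈ 12.1 mg/L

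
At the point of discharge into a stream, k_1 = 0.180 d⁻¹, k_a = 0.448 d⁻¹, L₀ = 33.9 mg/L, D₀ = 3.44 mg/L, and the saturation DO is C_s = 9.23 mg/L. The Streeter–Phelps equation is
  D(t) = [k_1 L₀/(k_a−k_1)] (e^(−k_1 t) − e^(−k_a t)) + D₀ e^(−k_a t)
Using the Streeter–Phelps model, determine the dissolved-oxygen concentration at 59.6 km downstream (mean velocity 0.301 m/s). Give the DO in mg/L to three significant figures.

DO ≈ 1.08 mg/L

Travel time t = x/v = 59.6 km / (0.301 m/s) = 59600 m / 0.301 m/s = 198000 s = 2.292 d.
k_1 L₀/(k_a−k_1) = 0.180×33.9/(0.448−0.180) = 6.102/0.2680 = 22.77 mg/L.
e^(−k_1 t) = e^(−0.180×2.292) = 0.6620; e^(−k_a t) = e^(−0.448×2.292) = 0.3582.
D = 22.77 × (0.6620 − 0.3582) + 3.44 × 0.3582 = 6.917 + 1.232 = 8.149 mg/L.
DO = C_s − D = 9.23 − 8.149 = 1.081 mg/L.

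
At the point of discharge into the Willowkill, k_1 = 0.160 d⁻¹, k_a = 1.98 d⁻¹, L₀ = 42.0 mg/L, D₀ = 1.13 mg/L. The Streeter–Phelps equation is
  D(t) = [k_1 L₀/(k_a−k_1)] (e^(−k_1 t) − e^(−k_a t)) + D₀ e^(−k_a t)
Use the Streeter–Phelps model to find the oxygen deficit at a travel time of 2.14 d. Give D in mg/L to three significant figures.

D ≈ 2.58 mg/L

k_1 L₀/(k_a−k_1) = 0.160×42.0/(1.98−0.160) = 6.720/1.820 = 3.692 mg/L.
e^(−k_1 t) = e^(−0.160×2.140) = 0.7101; e^(−k_a t) = e^(−1.98×2.140) = 0.01445.
D = 3.692 × (0.7101 − 0.01445) + 1.13 × 0.01445 = 2.568 + 0.01633 = 2.585 mg/L.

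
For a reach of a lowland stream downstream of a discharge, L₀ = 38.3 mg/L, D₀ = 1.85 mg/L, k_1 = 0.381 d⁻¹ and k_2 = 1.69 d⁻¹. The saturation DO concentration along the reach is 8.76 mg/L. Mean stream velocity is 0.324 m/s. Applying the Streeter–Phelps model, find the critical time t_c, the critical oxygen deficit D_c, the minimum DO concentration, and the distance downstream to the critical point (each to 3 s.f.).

t_c ≈ 0.999 d; D_c ≈ 5.90 mg/L; min DO ≈ 2.86 mg/L; x_c ≈ 28.0 km

At the critical point dD/dt = 0, so k_1 L₀ e^(−k_1 t) = k_2 D. Substituting D(t) from the Streeter–Phelps equation and solving for t gives
t_c = ln[(k_2/k_1)(1 − D₀(k_2−k_1)/(k_1 L₀))] / (k_2−k_1).
Here k_2−k_1 = 1.309 d⁻¹ and 1 − D₀(k_2−k_1)/(k_1 L₀) = 1 − 1.85×1.309/(0.381×38.3) = 0.8340, so
t_c = ln(4.436 × 0.8340) / 1.309 = 1.308 / 1.309 = 0.9994 d.
D_c = (k_1/k_2) L₀ e^(−k_1 t_c) = (0.381/1.69) × 38.3 × e^(−0.381×0.9994) = 0.2254 × 38.3 × 0.6833 = 5.900 mg/L.
Minimum DO = C_s − D_c = 8.76 − 5.900 = 2.860 mg/L.
x_c = v t_c = 0.324 m/s × 0.9994 d × 86400 s/d = 27980 m ≈ 28.0 km.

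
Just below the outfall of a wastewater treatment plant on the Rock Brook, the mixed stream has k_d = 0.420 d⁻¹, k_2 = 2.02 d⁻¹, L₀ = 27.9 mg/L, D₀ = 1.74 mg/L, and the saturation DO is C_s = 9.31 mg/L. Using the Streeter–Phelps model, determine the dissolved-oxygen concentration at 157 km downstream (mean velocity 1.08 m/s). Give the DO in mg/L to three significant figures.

Travel time t = x/v = 157 km / (1.08 m/s) = 157000 m / 1.08 m/s = 145400 s = 1.683 d.
k_d L₀/(k_2−k_d) = 0.420×27.9/(2.02−0.420) = 11.72/1.600 = 7.324 mg/L.
e^(−k_d t) = e^(−0.420×1.683) = 0.4933; e^(−k_2 t) = e^(−2.02×1.683) = 0.03342.
D = 7.324 × (0.4933 − 0.03342) + 1.74 × 0.03342 = 3.368 + 0.05814 = 3.426 mg/L.
DO = C_s − D = 9.31 − 3.426 = 5.884 mg/L.

DO ≈ 5.88 mg/L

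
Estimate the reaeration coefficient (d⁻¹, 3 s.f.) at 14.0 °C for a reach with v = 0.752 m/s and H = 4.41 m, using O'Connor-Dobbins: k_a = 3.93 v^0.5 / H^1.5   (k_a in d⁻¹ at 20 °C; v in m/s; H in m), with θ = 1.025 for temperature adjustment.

k_a(20) = 3.93 × 0.752^0.5 / 4.41^1.5 = 3.93 × 0.8672 / 9.261 = 0.3680 d⁻¹.
k_a(14.0) = 0.3680 × 1.025^(14.0−20) = 0.3680 × 0.8623 = 0.3173 d⁻¹.

k_a ≈ 0.317 d⁻¹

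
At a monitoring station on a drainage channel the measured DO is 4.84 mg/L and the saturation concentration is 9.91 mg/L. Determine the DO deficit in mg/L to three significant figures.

D ≈ 5.07 mg/L

D = C_s − C = 9.91 − 4.84 = 5.07 mg/L.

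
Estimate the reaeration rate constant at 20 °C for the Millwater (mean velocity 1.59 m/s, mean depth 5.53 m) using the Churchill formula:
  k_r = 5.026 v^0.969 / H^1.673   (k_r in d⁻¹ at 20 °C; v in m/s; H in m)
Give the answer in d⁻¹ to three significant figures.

k_r = 5.026 × 1.59^0.969 / 5.53^1.673 = 5.026 × 1.567 / 17.48 = 0.4506 d⁻¹.

k_r ≈ 0.451 d⁻¹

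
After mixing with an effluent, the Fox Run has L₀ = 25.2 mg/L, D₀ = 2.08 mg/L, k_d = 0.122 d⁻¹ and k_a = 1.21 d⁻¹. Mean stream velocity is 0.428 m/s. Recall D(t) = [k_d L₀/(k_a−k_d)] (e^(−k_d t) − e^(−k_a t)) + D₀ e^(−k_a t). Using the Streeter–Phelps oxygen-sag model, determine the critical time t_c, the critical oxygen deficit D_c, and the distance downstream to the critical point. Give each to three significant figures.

With k_a/k_d = 9.918 and 1 − D₀(k_a−k_d)/(k_d L₀) = 0.2639,
t_c = ln(9.918 × 0.2639) / (1.21 − 0.122) = ln(2.617) / 1.088 = 0.9622/1.088 = 0.8844 d.
D_c = (k_d/k_a) L₀ e^(−k_d t_c) = (0.122/1.21) × 25.2 × e^(−0.122×0.8844) = 0.1008 × 25.2 × 0.8977 = 2.281 mg/L.
x_c = v t_c = 0.428 m/s × 0.8844 d × 86400 s/d = 32700 m ≈ 32.7 km.

t_c ≈ 0.884 d; D_c ≈ 2.28 mg/L; x_c ≈ 32.7 km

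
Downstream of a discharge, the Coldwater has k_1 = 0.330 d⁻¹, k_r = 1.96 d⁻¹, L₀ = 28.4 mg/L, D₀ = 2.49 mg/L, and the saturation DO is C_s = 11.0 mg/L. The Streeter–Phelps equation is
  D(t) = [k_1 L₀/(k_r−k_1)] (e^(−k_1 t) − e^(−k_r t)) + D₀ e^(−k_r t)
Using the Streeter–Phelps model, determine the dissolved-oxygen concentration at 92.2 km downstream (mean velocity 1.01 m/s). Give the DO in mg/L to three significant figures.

Travel time t = x/v = 92.2 km / (1.01 m/s) = 92200 m / 1.01 m/s = 91290 s = 1.057 d.
k_1 L₀/(k_r−k_1) = 0.330×28.4/(1.96−0.330) = 9.372/1.630 = 5.750 mg/L.
e^(−k_1 t) = e^(−0.330×1.057) = 0.7056; e^(−k_r t) = e^(−1.96×1.057) = 0.1261.
D = 5.750 × (0.7056 − 0.1261) + 2.49 × 0.1261 = 3.332 + 0.3139 = 3.646 mg/L.
DO = C_s − D = 11.0 − 3.646 = 7.354 mg/L.

DO ≈ 7.35 mg/L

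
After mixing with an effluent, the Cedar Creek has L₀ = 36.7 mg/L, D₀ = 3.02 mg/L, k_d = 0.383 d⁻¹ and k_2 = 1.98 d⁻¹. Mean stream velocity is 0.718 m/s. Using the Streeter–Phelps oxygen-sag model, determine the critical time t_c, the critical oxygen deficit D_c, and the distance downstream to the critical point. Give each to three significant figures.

At the critical point dD/dt = 0, so k_d L₀ e^(−k_d t) = k_2 D. Substituting D(t) from the Streeter–Phelps equation and solving for t gives
t_c = ln[(k_2/k_d)(1 − D₀(k_2−k_d)/(k_d L₀))] / (k_2−k_d).
Here k_2−k_d = 1.597 d⁻¹ and 1 − D₀(k_2−k_d)/(k_d L₀) = 1 − 3.02×1.597/(0.383×36.7) = 0.6569, so
t_c = ln(5.170 × 0.6569) / 1.597 = 1.223 / 1.597 = 0.7655 d.
L(t_c) = L₀ e^(−k_d t_c) = 36.7 × 0.7459 = 27.37 mg/L, and at the critical point k_2 D_c = k_d L, so D_c = (0.383/1.98) × 27.37 = 5.295 mg/L.
x_c = v t_c = 0.718 m/s × 0.7655 d × 86400 s/d = 47490 m ≈ 47.5 km.

t_c ≈ 0.766 d; D_c ≈ 5.29 mg/L; x_c ≈ 47.5 km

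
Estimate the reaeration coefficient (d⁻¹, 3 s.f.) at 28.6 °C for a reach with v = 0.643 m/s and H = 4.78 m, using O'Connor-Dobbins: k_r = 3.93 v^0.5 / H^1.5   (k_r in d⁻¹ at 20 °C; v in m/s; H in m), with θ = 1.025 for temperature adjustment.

k_r(20) = 3.93 × 0.643^0.5 / 4.78^1.5 = 3.93 × 0.8019 / 10.45 = 0.3015 d⁻¹.
k_r(28.6) = 0.3015 × 1.025^(28.6−20) = 0.3015 × 1.237 = 0.3729 d⁻¹.

k_r ≈ 0.373 d⁻¹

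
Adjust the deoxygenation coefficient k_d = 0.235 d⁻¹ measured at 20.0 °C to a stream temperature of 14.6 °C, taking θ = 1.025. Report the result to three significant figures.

k_d ≈ 0.206 d⁻¹

k_d(T₂) = k_d(T₁) · θ^(T₂−T₁) = 0.235 × 1.025^(14.6−20.0)
= 0.235 × 1.025^-5.40 = 0.235 × 0.8752 = 0.2057 d⁻¹.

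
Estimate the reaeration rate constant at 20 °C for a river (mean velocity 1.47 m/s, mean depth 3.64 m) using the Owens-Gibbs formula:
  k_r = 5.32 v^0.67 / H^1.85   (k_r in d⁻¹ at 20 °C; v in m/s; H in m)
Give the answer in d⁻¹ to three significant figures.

k_r ≈ 0.631 d⁻¹

k_r = 5.32 × 1.47^0.67 / 3.64^1.85 = 5.32 × 1.295 / 10.92 = 0.6309 d⁻¹.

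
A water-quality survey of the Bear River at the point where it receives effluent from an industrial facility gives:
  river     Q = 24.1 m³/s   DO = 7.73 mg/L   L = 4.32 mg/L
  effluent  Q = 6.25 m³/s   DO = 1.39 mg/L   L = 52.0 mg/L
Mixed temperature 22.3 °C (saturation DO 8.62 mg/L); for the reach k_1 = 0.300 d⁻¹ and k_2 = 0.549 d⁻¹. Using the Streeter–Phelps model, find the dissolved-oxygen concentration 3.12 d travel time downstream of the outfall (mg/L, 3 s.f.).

Mixed DO = (24.1×7.73 + 6.25×1.39)/(24.1+6.25) = 195.0/30.35 = 6.424 mg/L.
Mixed L₀ = (24.1×4.32 + 6.25×52.0)/(30.35) = 429.1/30.35 = 14.14 mg/L.
Initial deficit D₀ = C_s − DO₀ = 8.62 − 6.424 = 2.196 mg/L.
D(3.12) = [0.300×14.14/(0.549−0.300)](e^(−0.300×3.12) − e^(−0.549×3.12)) + 2.196 e^(−0.549×3.12)
= 17.03 × (0.3922 − 0.1803) + 2.196 × 0.1803 = 4.005 mg/L.
DO = 8.62 − 4.005 = 4.615 mg/L.

DO ≈ 4.62 mg/L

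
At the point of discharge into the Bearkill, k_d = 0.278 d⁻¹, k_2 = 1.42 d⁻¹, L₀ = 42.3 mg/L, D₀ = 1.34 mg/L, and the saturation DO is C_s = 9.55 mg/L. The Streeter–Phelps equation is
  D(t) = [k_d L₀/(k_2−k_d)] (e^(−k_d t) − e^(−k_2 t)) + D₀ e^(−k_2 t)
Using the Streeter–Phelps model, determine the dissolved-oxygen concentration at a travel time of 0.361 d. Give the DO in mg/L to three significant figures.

k_d L₀/(k_2−k_d) = 0.278×42.3/(1.42−0.278) = 11.76/1.142 = 10.30 mg/L.
e^(−k_d t) = e^(−0.278×0.3610) = 0.9045; e^(−k_2 t) = e^(−1.42×0.3610) = 0.5989.
D = 10.30 × (0.9045 − 0.5989) + 1.34 × 0.5989 = 3.147 + 0.8026 = 3.949 mg/L.
DO = C_s − D = 9.55 − 3.949 = 5.601 mg/L.

DO ≈ 5.60 mg/L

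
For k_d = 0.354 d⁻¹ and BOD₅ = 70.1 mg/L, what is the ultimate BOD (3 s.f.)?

L₀ ≈ 84.5 mg/L

BOD₅ = L₀(1 − e^(−5k_d)) ⇒ L₀ = BOD₅ / (1 − e^(−5×0.354))
= 70.1 / (1 − 0.1703) = 70.1 / 0.8297 = 84.49 mg/L.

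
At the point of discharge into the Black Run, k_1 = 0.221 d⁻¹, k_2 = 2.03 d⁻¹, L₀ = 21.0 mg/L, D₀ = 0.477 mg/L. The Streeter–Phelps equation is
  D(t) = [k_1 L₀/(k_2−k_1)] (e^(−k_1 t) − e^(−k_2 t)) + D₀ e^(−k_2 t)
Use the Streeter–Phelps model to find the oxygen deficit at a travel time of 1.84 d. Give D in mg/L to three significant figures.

D ≈ 1.66 mg/L

k_1 L₀/(k_2−k_1) = 0.221×21.0/(2.03−0.221) = 4.641/1.809 = 2.566 mg/L.
e^(−k_1 t) = e^(−0.221×1.840) = 0.6659; e^(−k_2 t) = e^(−2.03×1.840) = 0.02387.
D = 2.566 × (0.6659 − 0.02387) + 0.477 × 0.02387 = 1.647 + 0.01139 = 1.658 mg/L.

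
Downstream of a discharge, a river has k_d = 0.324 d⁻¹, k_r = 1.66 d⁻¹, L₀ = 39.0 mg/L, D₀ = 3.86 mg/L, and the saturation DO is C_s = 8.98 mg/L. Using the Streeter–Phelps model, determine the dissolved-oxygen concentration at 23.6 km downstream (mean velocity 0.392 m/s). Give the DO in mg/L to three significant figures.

Travel time t = x/v = 23.6 km / (0.392 m/s) = 23600 m / 0.392 m/s = 60200 s = 0.6968 d.
k_d L₀/(k_r−k_d) = 0.324×39.0/(1.66−0.324) = 12.64/1.336 = 9.458 mg/L.
e^(−k_d t) = e^(−0.324×0.6968) = 0.7979; e^(−k_r t) = e^(−1.66×0.6968) = 0.3145.
D = 9.458 × (0.7979 − 0.3145) + 3.86 × 0.3145 = 4.572 + 1.214 = 5.786 mg/L.
DO = C_s − D = 8.98 − 5.786 = 3.194 mg/L.

DO ≈ 3.19 mg/L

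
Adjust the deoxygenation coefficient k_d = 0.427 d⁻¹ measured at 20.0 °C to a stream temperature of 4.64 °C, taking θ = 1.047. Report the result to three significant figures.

k_d(T₂) = k_d(T₁) · θ^(T₂−T₁) = 0.427 × 1.047^(4.64−20.0)
= 0.427 × 1.047^-15.4 = 0.427 × 0.4939 = 0.2109 d⁻¹.

k_d ≈ 0.211 d⁻¹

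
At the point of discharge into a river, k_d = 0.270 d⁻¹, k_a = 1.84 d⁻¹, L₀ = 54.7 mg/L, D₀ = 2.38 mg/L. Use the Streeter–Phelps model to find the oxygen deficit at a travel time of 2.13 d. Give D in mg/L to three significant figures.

k_d L₀/(k_a−k_d) = 0.270×54.7/(1.84−0.270) = 14.77/1.570 = 9.407 mg/L.
e^(−k_d t) = e^(−0.270×2.130) = 0.5626; e^(−k_a t) = e^(−1.84×2.130) = 0.01986.
D = 9.407 × (0.5626 − 0.01986) + 2.38 × 0.01986 = 5.106 + 0.04726 = 5.153 mg/L.

D ≈ 5.15 mg/L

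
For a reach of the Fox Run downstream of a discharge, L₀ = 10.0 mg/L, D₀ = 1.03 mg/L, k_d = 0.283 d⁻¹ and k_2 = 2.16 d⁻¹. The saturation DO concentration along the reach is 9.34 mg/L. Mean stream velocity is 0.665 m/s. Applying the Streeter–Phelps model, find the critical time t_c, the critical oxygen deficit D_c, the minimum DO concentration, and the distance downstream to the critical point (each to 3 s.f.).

t_c = [1/(k_2−k_d)] ln[(k_2/k_d)(1 − D₀(k_2−k_d)/(k_d L₀))]
= [1/(2.16−0.283)] ln[(2.16/0.283)(1 − 1.03×1.877/(0.283×10.0))]
= (1/1.877) ln[7.633 × 0.3169] = 0.5328 × ln(2.418) = 0.5328 × 0.8831 = 0.4705 d.
D_c = (k_d/k_2) L₀ e^(−k_d t_c) = (0.283/2.16) × 10.0 × e^(−0.283×0.4705) = 0.1310 × 10.0 × 0.8753 = 1.147 mg/L.
Minimum DO = C_s − D_c = 9.34 − 1.147 = 8.193 mg/L.
x_c = v t_c = 0.665 m/s × 0.4705 d × 86400 s/d = 27030 m ≈ 27.0 km.

t_c ≈ 0.470 d; D_c ≈ 1.15 mg/L; min DO ≈ 8.19 mg/L; x_c ≈ 27.0 km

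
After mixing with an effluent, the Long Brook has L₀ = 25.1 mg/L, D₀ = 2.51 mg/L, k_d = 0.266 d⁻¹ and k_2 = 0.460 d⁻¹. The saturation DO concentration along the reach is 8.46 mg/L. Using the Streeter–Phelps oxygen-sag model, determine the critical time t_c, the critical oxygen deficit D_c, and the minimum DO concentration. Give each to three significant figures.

With k_2/k_d = 1.729 and 1 − D₀(k_2−k_d)/(k_d L₀) = 0.9271,
t_c = ln(1.729 × 0.9271) / (0.460 − 0.266) = ln(1.603) / 0.1940 = 0.4720/0.1940 = 2.433 d.
D_c = (k_d/k_2) L₀ e^(−k_d t_c) = (0.266/0.460) × 25.1 × e^(−0.266×2.433) = 0.5783 × 25.1 × 0.5235 = 7.599 mg/L.
Minimum DO = C_s − D_c = 8.46 − 7.599 = 0.8614 mg/L.

t_c ≈ 2.43 d; D_c ≈ 7.60 mg/L; min DO ≈ 0.861 mg/L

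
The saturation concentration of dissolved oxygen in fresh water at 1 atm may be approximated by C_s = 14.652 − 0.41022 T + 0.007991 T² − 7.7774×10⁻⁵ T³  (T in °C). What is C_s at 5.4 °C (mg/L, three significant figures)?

C_s = 14.652 − 0.41022×5.4 + 0.007991×5.4² − 7.7774×10⁻⁵×5.4³ = 12.66 mg/L.

C_s ≈ 12.7 mg/L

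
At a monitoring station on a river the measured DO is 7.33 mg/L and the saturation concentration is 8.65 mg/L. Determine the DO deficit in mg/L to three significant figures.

D ≈ 1.32 mg/L

D = C_s − C = 8.65 − 7.33 = 1.32 mg/L.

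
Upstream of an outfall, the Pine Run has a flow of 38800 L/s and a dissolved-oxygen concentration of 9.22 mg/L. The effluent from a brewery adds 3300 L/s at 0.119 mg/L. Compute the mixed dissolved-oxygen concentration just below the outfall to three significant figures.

8.51 mg/L

Flow-weighted mixing: C = (Q_r C_r + Q_w C_w)/(Q_r + Q_w)
= (38800×9.22 + 3300×0.119)/(38800 + 3300) = 358100/42100 = 8.507 mg/L.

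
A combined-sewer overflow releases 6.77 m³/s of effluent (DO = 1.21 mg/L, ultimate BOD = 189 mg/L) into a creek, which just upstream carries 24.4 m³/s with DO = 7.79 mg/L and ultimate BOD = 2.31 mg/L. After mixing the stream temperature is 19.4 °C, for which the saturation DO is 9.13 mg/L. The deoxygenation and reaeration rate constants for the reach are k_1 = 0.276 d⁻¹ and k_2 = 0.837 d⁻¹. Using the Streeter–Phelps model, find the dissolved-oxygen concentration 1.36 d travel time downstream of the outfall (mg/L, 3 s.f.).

Mixed DO = (24.4×7.79 + 6.77×1.21)/(24.4+6.77) = 198.3/31.17 = 6.361 mg/L.
Mixed L₀ = (24.4×2.31 + 6.77×189)/(31.17) = 1336/31.17 = 42.86 mg/L.
Initial deficit D₀ = C_s − DO₀ = 9.13 − 6.361 = 2.769 mg/L.
D(1.36) = [0.276×42.86/(0.837−0.276)](e^(−0.276×1.36) − e^(−0.837×1.36)) + 2.769 e^(−0.837×1.36)
= 21.09 × (0.6870 − 0.3204) + 2.769 × 0.3204 = 8.619 mg/L.
DO = 9.13 − 8.619 = 0.5112 mg/L.

DO ≈ 0.511 mg/L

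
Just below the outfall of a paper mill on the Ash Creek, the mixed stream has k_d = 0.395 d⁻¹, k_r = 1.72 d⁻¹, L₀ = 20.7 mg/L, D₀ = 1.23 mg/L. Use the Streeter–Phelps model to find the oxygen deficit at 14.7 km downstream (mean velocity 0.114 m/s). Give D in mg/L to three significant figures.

Travel time t = x/v = 14.7 km / (0.114 m/s) = 14700 m / 0.114 m/s = 128900 s = 1.492 d.
k_d L₀/(k_r−k_d) = 0.395×20.7/(1.72−0.395) = 8.177/1.325 = 6.171 mg/L.
e^(−k_d t) = e^(−0.395×1.492) = 0.5546; e^(−k_r t) = e^(−1.72×1.492) = 0.07676.
D = 6.171 × (0.5546 − 0.07676) + 1.23 × 0.07676 = 2.949 + 0.09442 = 3.043 mg/L.

D ≈ 3.04 mg/L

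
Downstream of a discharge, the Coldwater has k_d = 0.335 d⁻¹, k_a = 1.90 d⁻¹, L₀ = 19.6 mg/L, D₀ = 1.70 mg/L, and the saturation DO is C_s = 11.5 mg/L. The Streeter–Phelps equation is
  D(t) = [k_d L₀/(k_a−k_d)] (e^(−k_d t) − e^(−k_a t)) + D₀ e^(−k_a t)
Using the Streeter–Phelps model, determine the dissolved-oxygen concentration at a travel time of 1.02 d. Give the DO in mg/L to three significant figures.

k_d L₀/(k_a−k_d) = 0.335×19.6/(1.90−0.335) = 6.566/1.565 = 4.196 mg/L.
e^(−k_d t) = e^(−0.335×1.020) = 0.7106; e^(−k_a t) = e^(−1.90×1.020) = 0.1440.
D = 4.196 × (0.7106 − 0.1440) + 1.70 × 0.1440 = 2.377 + 0.2448 = 2.622 mg/L.
DO = C_s − D = 11.5 − 2.622 = 8.878 mg/L.

DO ≈ 8.88 mg/L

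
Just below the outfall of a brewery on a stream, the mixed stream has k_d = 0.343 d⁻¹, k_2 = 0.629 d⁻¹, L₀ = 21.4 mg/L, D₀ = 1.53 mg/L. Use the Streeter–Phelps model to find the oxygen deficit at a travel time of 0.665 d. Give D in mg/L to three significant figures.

D ≈ 4.55 mg/L

k_d L₀/(k_2−k_d) = 0.343×21.4/(0.629−0.343) = 7.340/0.2860 = 25.67 mg/L.
e^(−k_d t) = e^(−0.343×0.6650) = 0.7960; e^(−k_2 t) = e^(−0.629×0.6650) = 0.6582.
D = 25.67 × (0.7960 − 0.6582) + 1.53 × 0.6582 = 3.539 + 1.007 = 4.546 mg/L.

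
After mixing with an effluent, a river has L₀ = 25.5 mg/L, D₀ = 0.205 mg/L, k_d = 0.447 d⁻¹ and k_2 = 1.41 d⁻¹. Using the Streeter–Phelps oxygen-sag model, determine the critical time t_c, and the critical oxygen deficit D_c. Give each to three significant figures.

t_c ≈ 1.17 d; D_c ≈ 4.78 mg/L

t_c = [1/(k_2−k_d)] ln[(k_2/k_d)(1 − D₀(k_2−k_d)/(k_d L₀))]
= [1/(1.41−0.447)] ln[(1.41/0.447)(1 − 0.205×0.9630/(0.447×25.5))]
= (1/0.9630) ln[3.154 × 0.9827] = 1.038 × ln(3.100) = 1.038 × 1.131 = 1.175 d.
L(t_c) = L₀ e^(−k_d t_c) = 25.5 × 0.5915 = 15.08 mg/L, and at the critical point k_2 D_c = k_d L, so D_c = (0.447/1.41) × 15.08 = 4.782 mg/L.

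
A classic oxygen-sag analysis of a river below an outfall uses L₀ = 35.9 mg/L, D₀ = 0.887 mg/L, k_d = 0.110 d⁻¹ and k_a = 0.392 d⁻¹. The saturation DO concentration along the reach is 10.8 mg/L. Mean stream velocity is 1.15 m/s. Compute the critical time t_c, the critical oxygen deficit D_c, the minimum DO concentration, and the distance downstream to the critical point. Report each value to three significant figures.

t_c ≈ 4.27 d; D_c ≈ 6.30 mg/L; min DO ≈ 4.50 mg/L; x_c ≈ 425 km

At the critical point dD/dt = 0, so k_d L₀ e^(−k_d t) = k_a D. Substituting D(t) from the Streeter–Phelps equation and solving for t gives
t_c = ln[(k_a/k_d)(1 − D₀(k_a−k_d)/(k_d L₀))] / (k_a−k_d).
Here k_a−k_d = 0.2820 d⁻¹ and 1 − D₀(k_a−k_d)/(k_d L₀) = 1 − 0.887×0.2820/(0.110×35.9) = 0.9367, so
t_c = ln(3.564 × 0.9367) / 0.2820 = 1.205 / 0.2820 = 4.274 d.
D_c = (k_d/k_a) L₀ e^(−k_d t_c) = (0.110/0.392) × 35.9 × e^(−0.110×4.274) = 0.2806 × 35.9 × 0.6249 = 6.295 mg/L.
Minimum DO = C_s − D_c = 10.8 − 6.295 = 4.505 mg/L.
x_c = v t_c = 1.15 m/s × 4.274 d × 86400 s/d = 424700 m ≈ 425 km.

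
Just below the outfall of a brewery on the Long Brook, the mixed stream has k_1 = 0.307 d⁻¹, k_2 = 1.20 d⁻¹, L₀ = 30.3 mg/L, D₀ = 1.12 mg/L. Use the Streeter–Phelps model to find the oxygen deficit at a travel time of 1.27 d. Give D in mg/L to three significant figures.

D ≈ 5.03 mg/L

k_1 L₀/(k_2−k_1) = 0.307×30.3/(1.20−0.307) = 9.302/0.8930 = 10.42 mg/L.
e^(−k_1 t) = e^(−0.307×1.270) = 0.6771; e^(−k_2 t) = e^(−1.20×1.270) = 0.2178.
D = 10.42 × (0.6771 − 0.2178) + 1.12 × 0.2178 = 4.784 + 0.2440 = 5.028 mg/L.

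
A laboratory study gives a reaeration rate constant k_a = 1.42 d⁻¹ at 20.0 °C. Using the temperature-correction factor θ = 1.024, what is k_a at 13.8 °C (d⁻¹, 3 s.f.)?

k_a(T₂) = k_a(T₁) · θ^(T₂−T₁) = 1.42 × 1.024^(13.8−20.0)
= 1.42 × 1.024^-6.20 = 1.42 × 0.8633 = 1.226 d⁻¹.

k_a ≈ 1.23 d⁻¹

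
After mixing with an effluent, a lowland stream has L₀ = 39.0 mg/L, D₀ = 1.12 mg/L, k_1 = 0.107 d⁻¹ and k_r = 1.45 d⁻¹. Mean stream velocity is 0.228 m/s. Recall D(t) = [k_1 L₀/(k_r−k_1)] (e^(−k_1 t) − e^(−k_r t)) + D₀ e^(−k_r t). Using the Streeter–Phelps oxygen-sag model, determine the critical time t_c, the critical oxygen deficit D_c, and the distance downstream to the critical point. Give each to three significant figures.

t_c ≈ 1.61 d; D_c ≈ 2.42 mg/L; x_c ≈ 31.7 km

t_c = [1/(k_r−k_1)] ln[(k_r/k_1)(1 − D₀(k_r−k_1)/(k_1 L₀))]
= [1/(1.45−0.107)] ln[(1.45/0.107)(1 − 1.12×1.343/(0.107×39.0))]
= (1/1.343) ln[13.55 × 0.6395] = 0.7446 × ln(8.667) = 0.7446 × 2.159 = 1.608 d.
L(t_c) = L₀ e^(−k_1 t_c) = 39.0 × 0.8419 = 32.84 mg/L, and at the critical point k_r D_c = k_1 L, so D_c = (0.107/1.45) × 32.84 = 2.423 mg/L.
x_c = v t_c = 0.228 m/s × 1.608 d × 86400 s/d = 31680 m ≈ 31.7 km.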